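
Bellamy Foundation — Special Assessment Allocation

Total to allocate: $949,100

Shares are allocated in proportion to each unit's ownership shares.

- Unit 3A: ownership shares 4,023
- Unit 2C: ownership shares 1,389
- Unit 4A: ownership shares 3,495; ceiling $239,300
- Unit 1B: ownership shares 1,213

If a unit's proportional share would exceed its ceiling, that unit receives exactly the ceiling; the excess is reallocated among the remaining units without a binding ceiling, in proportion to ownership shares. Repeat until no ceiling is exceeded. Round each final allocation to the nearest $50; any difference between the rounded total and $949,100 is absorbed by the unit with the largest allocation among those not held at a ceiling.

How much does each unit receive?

Unit 3A: $431,050 | Unit 2C: $148,800 | Unit 4A: $239,300 | Unit 1B: $129,950

Sum of ownership shares: 10,120.
Unconstrained shares: Unit 3A 377,295.39; Unit 2C 130,266.79; Unit 4A 327,777.12; Unit 1B 113,760.70.
Capped: Unit 4A ($239,300); balance $709,800 reallocated over remaining ownership shares 6,625.
Remaining shares: Unit 3A 431,022.70 → $431,000; Unit 2C 148,816.94 → $148,800; Unit 1B 129,960.36 → $129,950.
Rounding difference +$50 applied to Unit 3A → $431,050.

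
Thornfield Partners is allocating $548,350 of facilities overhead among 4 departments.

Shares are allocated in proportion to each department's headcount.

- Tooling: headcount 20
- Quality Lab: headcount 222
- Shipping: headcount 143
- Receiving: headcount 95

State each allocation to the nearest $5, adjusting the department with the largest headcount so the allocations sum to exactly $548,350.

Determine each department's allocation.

Combined headcount = 20 + 222 + 143 + 95 = 480.
Proportional shares: Tooling 22,847.92; Quality Lab 253,611.88; Shipping 163,362.60; Receiving 108,527.60.
Rounded to nearest $5: Tooling $22,850; Quality Lab $253,610; Shipping $163,365; Receiving $108,530. Sum = $548,355.
Difference $548,350 − $548,355 = −$5 applied to largest headcount (Quality Lab): Quality Lab becomes $253,605.

Tooling: $22,850 · Quality Lab: $253,605 · Shipping: $163,365 · Receiving: $108,530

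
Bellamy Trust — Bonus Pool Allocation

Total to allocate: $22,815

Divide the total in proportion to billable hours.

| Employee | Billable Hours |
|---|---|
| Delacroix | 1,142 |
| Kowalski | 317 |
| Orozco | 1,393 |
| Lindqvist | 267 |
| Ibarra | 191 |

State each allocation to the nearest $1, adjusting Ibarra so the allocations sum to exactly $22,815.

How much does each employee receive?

Billable hours total: 3,310.
Unrounded shares: Delacroix 1,142/3,310 × $22,815 = 7,871.52; Kowalski 317/3,310 × $22,815 = 2,185.00; Orozco 1,393/3,310 × $22,815 = 9,601.60; Lindqvist 267/3,310 × $22,815 = 1,840.36; Ibarra 191/3,310 × $22,815 = 1,316.52.
At nearest $1: Delacroix $7,872; Kowalski $2,185; Orozco $9,602; Lindqvist $1,840; Ibarra $1,317. Sum = $22,816.
Difference $22,815 − $22,816 = −$1 applied to Ibarra: Ibarra becomes $1,316.

Delacroix: $7,872 · Kowalski: $2,185 · Orozco: $9,602 · Lindqvist: $1,840 · Ibarra: $1,316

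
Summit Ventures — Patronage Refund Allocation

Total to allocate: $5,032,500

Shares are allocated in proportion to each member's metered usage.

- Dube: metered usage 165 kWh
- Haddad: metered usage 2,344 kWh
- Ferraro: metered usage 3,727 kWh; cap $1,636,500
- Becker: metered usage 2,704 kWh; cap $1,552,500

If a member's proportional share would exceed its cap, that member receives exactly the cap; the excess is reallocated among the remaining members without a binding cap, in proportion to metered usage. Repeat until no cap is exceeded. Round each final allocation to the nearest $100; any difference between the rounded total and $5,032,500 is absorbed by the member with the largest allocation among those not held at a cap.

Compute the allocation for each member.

Dube: $121,200; Haddad: $1,722,300; Ferraro: $1,636,500; Becker: $1,552,500

Combined metered usage = 8,940.
Pro-rata shares before constraints: Dube 92,881.71; Haddad 1,319,483.22; Ferraro 2,098,000.84; Becker 1,522,134.23.
Capped: Ferraro ($1,636,500); balance $3,396,000 reallocated over remaining metered usage 5,213.
Capped: Becker ($1,552,500); balance $1,843,500 reallocated over remaining metered usage 2,509.
Redistributed shares: Dube 121,234.56 → $121,200; Haddad 1,722,265.44 → $1,722,300.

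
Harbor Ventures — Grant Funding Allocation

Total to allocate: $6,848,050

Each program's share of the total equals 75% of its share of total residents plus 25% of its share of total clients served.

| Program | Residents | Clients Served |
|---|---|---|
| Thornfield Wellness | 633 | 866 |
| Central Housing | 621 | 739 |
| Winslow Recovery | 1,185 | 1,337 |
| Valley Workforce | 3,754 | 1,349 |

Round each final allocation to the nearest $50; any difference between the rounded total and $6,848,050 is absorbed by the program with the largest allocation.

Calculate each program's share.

Totals — residents 6,193, clients served 4,291.
Blended shares (75% residents + 25% clients served): Thornfield Wellness 0.1271; Central Housing 0.1183; Winslow Recovery 0.2214; Valley Workforce 0.5332.
Pro-rata amounts: Thornfield Wellness 870,480.09; Central Housing 809,857.99; Winslow Recovery 1,516,188.37; Valley Workforce 3,651,523.55.
After rounding ($50): Thornfield Wellness $870,500; Central Housing $809,850; Winslow Recovery $1,516,200; Valley Workforce $3,651,500. Sum = $6,848,050.
No rounding difference to absorb.

Thornfield Wellness: $870,500; Central Housing: $809,850; Winslow Recovery: $1,516,200; Valley Workforce: $3,651,500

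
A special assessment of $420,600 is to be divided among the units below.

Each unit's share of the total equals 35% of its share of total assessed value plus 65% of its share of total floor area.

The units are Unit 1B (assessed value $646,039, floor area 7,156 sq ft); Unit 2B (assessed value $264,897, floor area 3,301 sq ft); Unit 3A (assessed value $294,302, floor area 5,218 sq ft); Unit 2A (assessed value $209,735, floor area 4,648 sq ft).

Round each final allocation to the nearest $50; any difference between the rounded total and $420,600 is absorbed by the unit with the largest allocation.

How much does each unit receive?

Unit 1B: $163,500 | Unit 2B: $71,950 | Unit 3A: $100,800 | Unit 2A: $84,350

Totals — assessed value 1,414,973, floor area 20,323.
Combined weights (35% assessed value + 65% floor area): Unit 1B 0.3887; Unit 2B 0.1711; Unit 3A 0.2397; Unit 2A 0.2005.
Raw shares: Unit 1B 163,476.44; Unit 2B 71,965.04; Unit 3A 100,812.21; Unit 2A 84,346.31.
Rounded to nearest $50: Unit 1B $163,500; Unit 2B $71,950; Unit 3A $100,800; Unit 2A $84,350. Sum = $420,600.
Rounded total matches; no reconciliation needed.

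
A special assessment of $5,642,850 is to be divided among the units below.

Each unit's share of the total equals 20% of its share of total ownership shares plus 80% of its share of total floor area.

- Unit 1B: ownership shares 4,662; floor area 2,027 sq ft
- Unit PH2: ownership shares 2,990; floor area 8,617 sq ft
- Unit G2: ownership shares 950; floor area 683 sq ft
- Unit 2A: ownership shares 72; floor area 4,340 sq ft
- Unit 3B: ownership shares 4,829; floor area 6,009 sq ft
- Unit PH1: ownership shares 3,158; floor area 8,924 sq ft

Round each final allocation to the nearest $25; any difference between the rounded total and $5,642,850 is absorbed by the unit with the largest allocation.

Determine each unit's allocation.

Ownership shares total 16,661; floor area total 30,600.
Composite weights (20% ownership shares + 80% floor area): Unit 1B 0.1090; Unit PH2 0.2612; Unit G2 0.0293; Unit 2A 0.1143; Unit 3B 0.2151; Unit PH1 0.2712.
Pro-rata amounts: Unit 1B 614,825.14; Unit PH2 1,473,761.47; Unit G2 165,110.28; Unit 2A 645,137.71; Unit 3B 1,213,583.76; Unit PH1 1,530,431.65.
After rounding ($25): Unit 1B $614,825; Unit PH2 $1,473,750; Unit G2 $165,100; Unit 2A $645,150; Unit 3B $1,213,575; Unit PH1 $1,530,425. Sum = $5,642,825.
Difference $5,642,850 − $5,642,825 = +$25 applied to largest allocation (Unit PH1): Unit PH1 becomes $1,530,450.

Unit 1B: $614,825 | Unit PH2: $1,473,750 | Unit G2: $165,100 | Unit 2A: $645,150 | Unit 3B: $1,213,575 | Unit PH1: $1,530,450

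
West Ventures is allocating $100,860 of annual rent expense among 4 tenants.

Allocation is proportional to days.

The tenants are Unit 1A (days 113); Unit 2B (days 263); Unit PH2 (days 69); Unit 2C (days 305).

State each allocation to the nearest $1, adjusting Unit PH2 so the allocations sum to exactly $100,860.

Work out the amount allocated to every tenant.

Unit 1A: $15,196; Unit 2B: $35,368; Unit PH2: $9,280; Unit 2C: $41,016

Sum of days: 750.
Raw shares: Unit 1A 113/750 × $100,860 = 15,196.24; Unit 2B 263/750 × $100,860 = 35,368.24; Unit PH2 69/750 × $100,860 = 9,279.12; Unit 2C 305/750 × $100,860 = 41,016.40.
Rounded to nearest $1: Unit 1A $15,196; Unit 2B $35,368; Unit PH2 $9,279; Unit 2C $41,016. Sum = $100,859.
Difference $100,860 − $100,859 = +$1 applied to Unit PH2: Unit PH2 becomes $9,280.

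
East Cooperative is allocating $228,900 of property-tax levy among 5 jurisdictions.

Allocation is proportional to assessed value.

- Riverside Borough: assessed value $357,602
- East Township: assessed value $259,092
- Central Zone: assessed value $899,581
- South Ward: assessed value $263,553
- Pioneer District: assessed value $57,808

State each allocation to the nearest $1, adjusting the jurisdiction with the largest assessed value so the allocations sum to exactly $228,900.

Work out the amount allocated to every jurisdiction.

Riverside Borough: $44,544 · East Township: $32,273 · Central Zone: $112,053 · South Ward: $32,829 · Pioneer District: $7,201

Combined assessed value = 357,602 + 259,092 + 899,581 + 263,553 + 57,808 = 1,837,636.
Unrounded shares: Riverside Borough 44,543.70; East Township 32,273.07; Central Zone 112,053.80; South Ward 32,828.74; Pioneer District 7,200.69.
Rounded to nearest $1: Riverside Borough $44,544; East Township $32,273; Central Zone $112,054; South Ward $32,829; Pioneer District $7,201. Sum = $228,901.
Difference $228,900 − $228,901 = −$1 applied to largest assessed value (Central Zone): Central Zone becomes $112,053.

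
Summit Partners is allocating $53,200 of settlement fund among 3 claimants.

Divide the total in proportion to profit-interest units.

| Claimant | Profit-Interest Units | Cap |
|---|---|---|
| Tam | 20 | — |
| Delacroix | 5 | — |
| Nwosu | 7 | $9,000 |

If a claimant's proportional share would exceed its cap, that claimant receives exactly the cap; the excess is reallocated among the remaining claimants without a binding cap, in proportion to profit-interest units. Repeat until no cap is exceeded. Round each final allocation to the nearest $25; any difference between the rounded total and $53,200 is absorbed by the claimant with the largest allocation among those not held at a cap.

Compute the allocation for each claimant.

Total profit-interest units = 32.
Unconstrained shares: Tam 33,250.00; Delacroix 8,312.50; Nwosu 11,637.50.
Held at cap: Nwosu ($9,000); residual $44,200 reallocated over remaining profit-interest units 25.
Shares after redistribution: Tam 35,360.00 → $35,350; Delacroix 8,840.00 → $8,850.

Tam: $35,350 · Delacroix: $8,850 · Nwosu: $9,000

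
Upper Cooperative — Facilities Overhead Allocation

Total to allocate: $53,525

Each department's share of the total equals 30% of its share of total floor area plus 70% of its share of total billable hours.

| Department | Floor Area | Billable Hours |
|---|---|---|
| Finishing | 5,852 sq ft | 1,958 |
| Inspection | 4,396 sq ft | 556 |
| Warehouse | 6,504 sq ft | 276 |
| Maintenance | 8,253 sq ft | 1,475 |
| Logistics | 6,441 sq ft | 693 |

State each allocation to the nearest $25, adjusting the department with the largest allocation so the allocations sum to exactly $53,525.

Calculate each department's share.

Totals — floor area 31,446, billable hours 4,958.
Composite weights (30% floor area + 70% billable hours): Finishing 0.3323; Inspection 0.1204; Warehouse 0.1010; Maintenance 0.2870; Logistics 0.1593.
Proportional shares: Finishing 17,784.81; Inspection 6,446.44; Warehouse 5,406.91; Maintenance 15,360.83; Logistics 8,526.00.
Rounded to nearest $25: Finishing $17,775; Inspection $6,450; Warehouse $5,400; Maintenance $15,350; Logistics $8,525. Sum = $53,500.
Difference $53,525 − $53,500 = +$25 applied to largest allocation (Finishing): Finishing becomes $17,800.

Finishing: $17,800; Inspection: $6,450; Warehouse: $5,400; Maintenance: $15,350; Logistics: $8,525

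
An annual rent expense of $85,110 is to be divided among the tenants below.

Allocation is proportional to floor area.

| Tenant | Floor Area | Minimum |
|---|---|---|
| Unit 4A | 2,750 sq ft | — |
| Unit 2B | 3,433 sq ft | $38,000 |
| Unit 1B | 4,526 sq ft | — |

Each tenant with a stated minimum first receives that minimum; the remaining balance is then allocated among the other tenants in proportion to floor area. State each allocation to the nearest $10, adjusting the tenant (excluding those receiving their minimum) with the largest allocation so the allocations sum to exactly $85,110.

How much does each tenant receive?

Guaranteed amounts: Unit 2B $38,000. Remaining pool $47,110.
Remaining pool split over remaining floor area 7,276: Unit 4A 17,805.46 → $17,810; Unit 1B 29,304.54 → $29,300.

Unit 4A: $17,810; Unit 2B: $38,000; Unit 1B: $29,300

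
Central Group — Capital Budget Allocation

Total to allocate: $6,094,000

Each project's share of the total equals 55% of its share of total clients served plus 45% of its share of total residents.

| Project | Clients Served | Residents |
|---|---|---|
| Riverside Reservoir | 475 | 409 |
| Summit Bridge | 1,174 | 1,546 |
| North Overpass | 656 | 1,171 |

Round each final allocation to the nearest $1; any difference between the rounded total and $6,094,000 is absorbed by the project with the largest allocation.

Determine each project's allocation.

Riverside Reservoir: $1,049,495; Summit Bridge: $3,063,350; North Overpass: $1,981,155

Clients served total 2,305; residents total 3,126.
Blended shares (55% clients served + 45% residents): Riverside Reservoir 0.1722; Summit Bridge 0.5027; North Overpass 0.3251.
Unrounded shares: Riverside Reservoir 1,049,494.81; Summit Bridge 3,063,349.81; North Overpass 1,981,155.39.
After rounding ($1): Riverside Reservoir $1,049,495; Summit Bridge $3,063,350; North Overpass $1,981,155. Sum = $6,094,000.
Rounded total matches; no reconciliation needed.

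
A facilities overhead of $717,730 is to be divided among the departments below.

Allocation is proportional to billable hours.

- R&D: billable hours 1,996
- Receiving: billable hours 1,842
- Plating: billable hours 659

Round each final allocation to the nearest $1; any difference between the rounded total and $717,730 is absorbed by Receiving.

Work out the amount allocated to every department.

Billable hours total: 4,497.
Pro-rata amounts: R&D 1,996/4,497 × $717,730 = 318,565.51; Receiving 1,842/4,497 × $717,730 = 293,986.80; Plating 659/4,497 × $717,730 = 105,177.69.
Rounded to nearest $1: R&D $318,566; Receiving $293,987; Plating $105,178. Sum = $717,731.
Difference $717,730 − $717,731 = −$1 applied to Receiving: Receiving becomes $293,986.

R&D: $318,566 · Receiving: $293,986 · Plating: $105,178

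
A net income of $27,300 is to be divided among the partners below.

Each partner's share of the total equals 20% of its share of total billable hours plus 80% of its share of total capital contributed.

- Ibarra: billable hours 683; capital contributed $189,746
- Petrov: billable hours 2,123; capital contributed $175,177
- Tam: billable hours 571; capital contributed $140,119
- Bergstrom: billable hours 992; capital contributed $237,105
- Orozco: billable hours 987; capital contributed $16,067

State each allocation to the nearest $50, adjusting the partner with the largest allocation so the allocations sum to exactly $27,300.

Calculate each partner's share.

Billable hours total 5,356; capital contributed total 758,214.
Combined weights (20% billable hours + 80% capital contributed): Ibarra 0.2257; Petrov 0.2641; Tam 0.1692; Bergstrom 0.2872; Orozco 0.0538.
Proportional shares: Ibarra 6,161.81; Petrov 7,210.11; Tam 4,618.15; Bergstrom 7,840.96; Orozco 1,468.97.
At nearest $50: Ibarra $6,150; Petrov $7,200; Tam $4,600; Bergstrom $7,850; Orozco $1,450. Sum = $27,250.
Difference $27,300 − $27,250 = +$50 applied to largest allocation (Bergstrom): Bergstrom becomes $7,900.

Ibarra: $6,150 · Petrov: $7,200 · Tam: $4,600 · Bergstrom: $7,900 · Orozco: $1,450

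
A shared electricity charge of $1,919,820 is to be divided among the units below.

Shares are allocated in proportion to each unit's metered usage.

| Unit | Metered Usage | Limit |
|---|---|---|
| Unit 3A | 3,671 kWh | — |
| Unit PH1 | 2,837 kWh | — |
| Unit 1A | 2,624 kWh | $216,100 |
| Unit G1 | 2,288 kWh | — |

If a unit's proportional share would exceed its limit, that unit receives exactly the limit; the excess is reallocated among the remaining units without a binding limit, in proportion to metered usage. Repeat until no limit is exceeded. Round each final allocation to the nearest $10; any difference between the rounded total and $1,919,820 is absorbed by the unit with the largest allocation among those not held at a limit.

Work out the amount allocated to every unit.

Combined metered usage = 11,420.
Proportional shares (ignoring caps): Unit 3A 617,133.03; Unit PH1 476,929.01; Unit 1A 441,121.51; Unit G1 384,636.44.
Held at cap: Unit 1A ($216,100); residual $1,703,720 reallocated over remaining metered usage 8,796.
Remaining shares: Unit 3A 711,045.49 → $711,050; Unit PH1 549,505.87 → $549,510; Unit G1 443,168.64 → $443,170.
Rounding difference −$10 applied to Unit 3A → $711,040.

Unit 3A: $711,040 · Unit PH1: $549,510 · Unit 1A: $216,100 · Unit G1: $443,170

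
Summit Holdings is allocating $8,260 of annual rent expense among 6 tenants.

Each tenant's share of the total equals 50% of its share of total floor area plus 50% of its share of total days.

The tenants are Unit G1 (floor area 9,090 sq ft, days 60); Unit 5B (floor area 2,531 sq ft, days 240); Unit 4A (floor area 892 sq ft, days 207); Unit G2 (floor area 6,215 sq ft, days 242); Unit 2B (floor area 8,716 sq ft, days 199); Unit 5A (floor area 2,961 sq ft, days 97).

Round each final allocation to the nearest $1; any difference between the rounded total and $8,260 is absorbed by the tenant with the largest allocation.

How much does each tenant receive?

Floor area total 30,405; days total 1,045.
Combined weights (50% floor area + 50% days): Unit G1 0.1782; Unit 5B 0.1565; Unit 4A 0.1137; Unit G2 0.2180; Unit 2B 0.2385; Unit 5A 0.0951.
Pro-rata amounts: Unit G1 1,471.85; Unit 5B 1,292.31; Unit 4A 939.26; Unit G2 1,800.62; Unit 2B 1,970.40; Unit 5A 785.56.
After rounding ($1): Unit G1 $1,472; Unit 5B $1,292; Unit 4A $939; Unit G2 $1,801; Unit 2B $1,970; Unit 5A $786. Sum = $8,260.
No rounding difference to absorb.

Unit G1: $1,472 · Unit 5B: $1,292 · Unit 4A: $939 · Unit G2: $1,801 · Unit 2B: $1,970 · Unit 5A: $786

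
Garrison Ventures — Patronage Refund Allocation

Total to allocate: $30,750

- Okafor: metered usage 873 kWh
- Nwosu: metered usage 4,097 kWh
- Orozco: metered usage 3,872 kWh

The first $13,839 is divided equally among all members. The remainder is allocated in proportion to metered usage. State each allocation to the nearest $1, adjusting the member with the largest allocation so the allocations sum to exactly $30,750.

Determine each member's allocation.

Okafor: $6,283 · Nwosu: $12,449 · Orozco: $12,018

$13,839 shared equally gives $4,613 per member.
Remainder $16,911 by metered usage (total 8,842): Okafor 1,669.68 → $1,670; Nwosu 7,835.83 → $7,836; Orozco 7,405.496 → $7,405.
Totals: Okafor $4,613 + $1,670 = $6,283; Nwosu $4,613 + $7,836 = $12,449; Orozco $4,613 + $7,405 = $12,018.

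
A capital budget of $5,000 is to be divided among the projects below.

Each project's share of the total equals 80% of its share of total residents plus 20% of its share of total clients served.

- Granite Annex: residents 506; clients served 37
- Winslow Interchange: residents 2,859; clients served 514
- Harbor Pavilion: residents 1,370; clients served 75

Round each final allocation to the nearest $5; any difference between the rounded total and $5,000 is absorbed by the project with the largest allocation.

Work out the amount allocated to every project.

Granite Annex: $485 | Winslow Interchange: $3,240 | Harbor Pavilion: $1,275

Totals — residents 4,735, clients served 626.
Combined weights (80% residents + 20% clients served): Granite Annex 0.0973; Winslow Interchange 0.6473; Harbor Pavilion 0.2554.
Raw shares: Granite Annex 486.56; Winslow Interchange 3,236.29; Harbor Pavilion 1,277.15.
Rounded to nearest $5: Granite Annex $485; Winslow Interchange $3,235; Harbor Pavilion $1,275. Sum = $4,995.
Difference $5,000 − $4,995 = +$5 applied to largest allocation (Winslow Interchange): Winslow Interchange becomes $3,240.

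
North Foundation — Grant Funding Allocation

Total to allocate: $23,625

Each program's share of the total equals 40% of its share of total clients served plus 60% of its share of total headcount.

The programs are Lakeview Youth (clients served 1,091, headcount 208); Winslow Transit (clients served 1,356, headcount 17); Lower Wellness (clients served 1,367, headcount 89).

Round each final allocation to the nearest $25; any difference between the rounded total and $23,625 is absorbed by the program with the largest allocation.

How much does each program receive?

Totals — clients served 3,814, headcount 314.
Combined weights (40% clients served + 60% headcount): Lakeview Youth 0.5119; Winslow Transit 0.1747; Lower Wellness 0.3134.
Unrounded shares: Lakeview Youth 12,092.99; Winslow Transit 4,127.22; Lower Wellness 7,404.79.
At nearest $25: Lakeview Youth $12,100; Winslow Transit $4,125; Lower Wellness $7,400. Sum = $23,625.
No rounding difference to absorb.

Lakeview Youth: $12,100 | Winslow Transit: $4,125 | Lower Wellness: $7,400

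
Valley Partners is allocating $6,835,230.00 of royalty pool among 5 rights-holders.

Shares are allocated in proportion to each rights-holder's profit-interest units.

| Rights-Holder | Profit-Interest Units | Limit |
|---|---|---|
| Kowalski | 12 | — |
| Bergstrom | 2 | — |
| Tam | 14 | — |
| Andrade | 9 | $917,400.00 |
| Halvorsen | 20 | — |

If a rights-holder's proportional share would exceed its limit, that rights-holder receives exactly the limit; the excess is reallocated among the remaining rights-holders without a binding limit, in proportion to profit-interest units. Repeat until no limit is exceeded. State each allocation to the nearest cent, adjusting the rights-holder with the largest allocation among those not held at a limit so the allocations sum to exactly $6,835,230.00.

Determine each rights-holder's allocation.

Total profit-interest units = 57.
Proportional shares (ignoring caps): Kowalski 1,438,995.7895; Bergstrom 239,832.6316; Tam 1,678,828.4211; Andrade 1,079,246.8421; Halvorsen 2,398,326.3158.
Held at cap: Andrade ($917,400.00); balance $5,917,830.00 reallocated over remaining profit-interest units 48.
Shares after redistribution: Kowalski 1,479,457.5000 → $1,479,457.50; Bergstrom 246,576.2500 → $246,576.25; Tam 1,726,033.7500 → $1,726,033.75; Halvorsen 2,465,762.5000 → $2,465,762.50.

Kowalski: $1,479,457.50; Bergstrom: $246,576.25; Tam: $1,726,033.75; Andrade: $917,400.00; Halvorsen: $2,465,762.50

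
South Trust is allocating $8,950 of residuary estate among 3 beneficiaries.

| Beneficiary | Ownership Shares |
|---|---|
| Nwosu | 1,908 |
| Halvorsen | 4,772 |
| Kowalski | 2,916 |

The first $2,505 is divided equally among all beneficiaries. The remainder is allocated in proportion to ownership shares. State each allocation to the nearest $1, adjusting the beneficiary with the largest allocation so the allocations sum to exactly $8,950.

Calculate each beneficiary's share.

First tranche $2,505 split equally: $835 each.
Remainder $6,445 by ownership shares (total 9,596): Nwosu 1,281.48 → $1,281; Halvorsen 3,205.04 → $3,205; Kowalski 1,958.48 → $1,958.
Rounding difference +$1 on remainder applied to Halvorsen.
Totals: Nwosu $835 + $1,281 = $2,116; Halvorsen $835 + $3,206 = $4,041; Kowalski $835 + $1,958 = $2,793.

Nwosu: $2,116; Halvorsen: $4,041; Kowalski: $2,793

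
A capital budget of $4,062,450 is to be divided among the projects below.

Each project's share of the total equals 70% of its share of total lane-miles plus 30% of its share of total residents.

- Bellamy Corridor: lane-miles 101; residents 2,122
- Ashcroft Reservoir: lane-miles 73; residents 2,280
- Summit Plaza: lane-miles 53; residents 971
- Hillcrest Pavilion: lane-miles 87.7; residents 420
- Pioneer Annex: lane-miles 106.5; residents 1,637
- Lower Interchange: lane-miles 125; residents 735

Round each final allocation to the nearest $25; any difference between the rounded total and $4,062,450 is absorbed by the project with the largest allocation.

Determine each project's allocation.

Bellamy Corridor: $842,575; Ashcroft Reservoir: $720,375; Summit Plaza: $420,875; Hillcrest Pavilion: $519,300; Pioneer Annex: $798,825; Lower Interchange: $760,500

Lane-miles total 546.2; residents total 8,165.
Composite weights (70% lane-miles + 30% residents): Bellamy Corridor 0.2074; Ashcroft Reservoir 0.1773; Summit Plaza 0.1036; Hillcrest Pavilion 0.1278; Pioneer Annex 0.1966; Lower Interchange 0.1872.
Pro-rata amounts: Bellamy Corridor 842,579.34; Ashcroft Reservoir 720,384.80; Summit Plaza 420,871.88; Hillcrest Pavilion 519,288.55; Pioneer Annex 798,821.62; Lower Interchange 760,503.81.
After rounding ($25): Bellamy Corridor $842,575; Ashcroft Reservoir $720,375; Summit Plaza $420,875; Hillcrest Pavilion $519,300; Pioneer Annex $798,825; Lower Interchange $760,500. Sum = $4,062,450.
No rounding difference to absorb.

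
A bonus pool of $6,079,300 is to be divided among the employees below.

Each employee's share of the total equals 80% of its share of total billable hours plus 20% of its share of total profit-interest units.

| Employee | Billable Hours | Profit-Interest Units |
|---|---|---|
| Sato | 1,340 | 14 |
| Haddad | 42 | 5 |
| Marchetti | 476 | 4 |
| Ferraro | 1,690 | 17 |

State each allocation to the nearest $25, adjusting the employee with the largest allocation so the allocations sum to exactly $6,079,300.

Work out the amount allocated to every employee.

Sato: $2,262,375 | Haddad: $209,550 | Marchetti: $774,075 | Ferraro: $2,833,300

Billable hours total 3,548; profit-interest units total 40.
Blended shares (80% billable hours + 20% profit-interest units): Sato 0.3721; Haddad 0.0345; Marchetti 0.1273; Ferraro 0.4661.
Unrounded shares: Sato 2,262,363.18; Haddad 209,554.22; Marchetti 774,065.55; Ferraro 2,833,317.05.
After rounding ($25): Sato $2,262,375; Haddad $209,550; Marchetti $774,075; Ferraro $2,833,325. Sum = $6,079,325.
Difference $6,079,300 − $6,079,325 = −$25 applied to largest allocation (Ferraro): Ferraro becomes $2,833,300.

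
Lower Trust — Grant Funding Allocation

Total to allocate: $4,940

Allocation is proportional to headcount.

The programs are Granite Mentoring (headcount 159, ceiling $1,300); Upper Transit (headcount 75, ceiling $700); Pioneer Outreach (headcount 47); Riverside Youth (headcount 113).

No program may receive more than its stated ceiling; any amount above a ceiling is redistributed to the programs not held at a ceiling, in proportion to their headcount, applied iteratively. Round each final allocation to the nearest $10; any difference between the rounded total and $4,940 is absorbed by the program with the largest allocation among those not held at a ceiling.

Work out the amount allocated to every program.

Combined headcount = 394.
Unconstrained shares: Granite Mentoring 1,993.55; Upper Transit 940.36; Pioneer Outreach 589.29; Riverside Youth 1,416.80.
Capped: Granite Mentoring ($1,300), Upper Transit ($700); remaining pool $2,940 reallocated over remaining headcount 160.
Redistributed shares: Pioneer Outreach 863.62 → $860; Riverside Youth 2,076.38 → $2,080.

Granite Mentoring: $1,300; Upper Transit: $700; Pioneer Outreach: $860; Riverside Youth: $2,080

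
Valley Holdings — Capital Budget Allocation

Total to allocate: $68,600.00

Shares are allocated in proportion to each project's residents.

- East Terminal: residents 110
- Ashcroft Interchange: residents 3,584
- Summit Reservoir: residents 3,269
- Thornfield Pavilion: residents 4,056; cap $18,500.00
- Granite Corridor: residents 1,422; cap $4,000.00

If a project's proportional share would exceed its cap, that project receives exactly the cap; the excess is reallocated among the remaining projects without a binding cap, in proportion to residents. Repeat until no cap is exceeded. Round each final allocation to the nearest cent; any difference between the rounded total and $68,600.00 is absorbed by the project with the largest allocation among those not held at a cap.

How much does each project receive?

Combined residents = 12,441.
Proportional shares (ignoring caps): East Terminal 606.5429; Ashcroft Interchange 19,762.2699; Summit Reservoir 18,025.3517; Thornfield Pavilion 22,364.8903; Granite Corridor 7,840.9453.
Cap binds for Thornfield Pavilion ($18,500.00), Granite Corridor ($4,000.00); residual $46,100.00 reallocated over remaining residents 6,963.
Remaining shares: East Terminal 728.2780 → $728.28; Ashcroft Interchange 23,728.6227 → $23,728.62; Summit Reservoir 21,643.0992 → $21,643.10.

East Terminal: $728.28; Ashcroft Interchange: $23,728.62; Summit Reservoir: $21,643.10; Thornfield Pavilion: $18,500.00; Granite Corridor: $4,000.00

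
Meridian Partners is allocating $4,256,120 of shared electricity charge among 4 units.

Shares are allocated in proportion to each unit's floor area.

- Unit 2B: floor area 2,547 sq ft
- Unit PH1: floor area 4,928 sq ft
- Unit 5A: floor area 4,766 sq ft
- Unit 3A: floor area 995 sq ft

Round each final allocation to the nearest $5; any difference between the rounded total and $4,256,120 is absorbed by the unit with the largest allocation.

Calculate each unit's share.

Unit 2B: $819,005; Unit PH1: $1,584,625; Unit 5A: $1,532,540; Unit 3A: $319,950

Total floor area = 13,236.
Pro-rata amounts: Unit 2B 2,547/13,236 × $4,256,120 = 819,004.05; Unit PH1 4,928/13,236 × $4,256,120 = 1,584,629.75; Unit 5A 4,766/13,236 × $4,256,120 = 1,532,537.62; Unit 3A 995/13,236 × $4,256,120 = 319,948.58.
At nearest $5: Unit 2B $819,005; Unit PH1 $1,584,630; Unit 5A $1,532,540; Unit 3A $319,950. Sum = $4,256,125.
Difference $4,256,120 − $4,256,125 = −$5 applied to largest allocation (Unit PH1): Unit PH1 becomes $1,584,625.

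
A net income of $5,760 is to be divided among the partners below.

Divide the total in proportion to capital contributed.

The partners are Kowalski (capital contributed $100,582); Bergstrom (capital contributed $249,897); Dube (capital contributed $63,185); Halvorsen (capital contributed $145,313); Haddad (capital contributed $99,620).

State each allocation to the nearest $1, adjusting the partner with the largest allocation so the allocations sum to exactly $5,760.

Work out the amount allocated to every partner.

Sum of capital contributed: 658,597.
Pro-rata amounts: Kowalski 100,582/658,597 × $5,760 = 879.68; Bergstrom 249,897/658,597 × $5,760 = 2,185.57; Dube 63,185/658,597 × $5,760 = 552.61; Halvorsen 145,313/658,597 × $5,760 = 1,270.89; Haddad 99,620/658,597 × $5,760 = 871.26.
Rounded to nearest $1: Kowalski $880; Bergstrom $2,186; Dube $553; Halvorsen $1,271; Haddad $871. Sum = $5,761.
Difference $5,760 − $5,761 = −$1 applied to largest allocation (Bergstrom): Bergstrom becomes $2,185.

Kowalski: $880 · Bergstrom: $2,185 · Dube: $553 · Halvorsen: $1,271 · Haddad: $871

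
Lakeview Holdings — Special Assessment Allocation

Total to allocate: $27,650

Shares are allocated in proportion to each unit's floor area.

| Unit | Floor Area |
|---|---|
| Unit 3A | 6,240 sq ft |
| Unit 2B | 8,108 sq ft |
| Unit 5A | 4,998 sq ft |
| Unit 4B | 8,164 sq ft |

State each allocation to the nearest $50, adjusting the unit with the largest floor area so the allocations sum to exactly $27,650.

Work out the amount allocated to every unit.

Unit 3A: $6,250; Unit 2B: $8,150; Unit 5A: $5,000; Unit 4B: $8,250

Combined floor area = 27,510.
Raw shares: Unit 3A 6,240/27,510 × $27,650 = 6,271.76; Unit 2B 8,108/27,510 × $27,650 = 8,149.26; Unit 5A 4,998/27,510 × $27,650 = 5,023.44; Unit 4B 8,164/27,510 × $27,650 = 8,205.55.
At nearest $50: Unit 3A $6,250; Unit 2B $8,150; Unit 5A $5,000; Unit 4B $8,200. Sum = $27,600.
Difference $27,650 − $27,600 = +$50 applied to largest floor area (Unit 4B): Unit 4B becomes $8,250.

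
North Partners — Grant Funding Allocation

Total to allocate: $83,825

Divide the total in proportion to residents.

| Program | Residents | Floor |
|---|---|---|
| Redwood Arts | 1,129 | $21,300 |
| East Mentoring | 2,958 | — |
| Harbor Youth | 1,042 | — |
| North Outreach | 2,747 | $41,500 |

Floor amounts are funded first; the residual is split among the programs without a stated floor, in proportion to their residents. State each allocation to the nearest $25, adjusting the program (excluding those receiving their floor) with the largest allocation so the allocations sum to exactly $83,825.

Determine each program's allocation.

Minimums first: Redwood Arts $21,300; North Outreach $41,500. Residual $21,025.
Residual split over remaining residents 4,000: East Mentoring 15,547.99 → $15,550; Harbor Youth 5,477.01 → $5,475.

Redwood Arts: $21,300; East Mentoring: $15,550; Harbor Youth: $5,475; North Outreach: $41,500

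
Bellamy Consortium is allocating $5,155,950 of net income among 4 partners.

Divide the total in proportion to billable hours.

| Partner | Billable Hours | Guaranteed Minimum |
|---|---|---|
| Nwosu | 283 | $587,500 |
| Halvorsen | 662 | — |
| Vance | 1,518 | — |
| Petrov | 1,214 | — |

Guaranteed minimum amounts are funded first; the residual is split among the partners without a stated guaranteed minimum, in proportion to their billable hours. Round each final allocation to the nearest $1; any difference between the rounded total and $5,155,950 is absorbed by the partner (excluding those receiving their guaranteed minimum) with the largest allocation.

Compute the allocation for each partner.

Nwosu: $587,500 | Halvorsen: $891,077 | Vance: $2,043,284 | Petrov: $1,634,089

Minimums first: Nwosu $587,500. Remaining pool $4,568,450.
Remaining pool split over remaining billable hours 3,394: Halvorsen 891,076.58 → $891,077; Vance 2,043,284.35 → $2,043,284; Petrov 1,634,089.07 → $1,634,089.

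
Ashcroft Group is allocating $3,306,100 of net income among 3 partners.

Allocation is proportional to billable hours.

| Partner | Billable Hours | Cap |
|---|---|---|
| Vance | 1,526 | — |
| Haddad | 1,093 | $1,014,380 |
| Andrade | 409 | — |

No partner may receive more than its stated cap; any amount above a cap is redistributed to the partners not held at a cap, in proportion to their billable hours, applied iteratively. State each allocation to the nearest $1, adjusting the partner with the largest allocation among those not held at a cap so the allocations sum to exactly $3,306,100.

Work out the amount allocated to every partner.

Sum of billable hours: 3,028.
Pro-rata shares before constraints: Vance 1,666,152.11; Haddad 1,193,384.18; Andrade 446,563.71.
Cap binds for Haddad ($1,014,380); balance $2,291,720 reallocated over remaining billable hours 1,935.
Remaining shares: Vance 1,807,320.27 → $1,807,320; Andrade 484,399.73 → $484,400.

Vance: $1,807,320 | Haddad: $1,014,380 | Andrade: $484,400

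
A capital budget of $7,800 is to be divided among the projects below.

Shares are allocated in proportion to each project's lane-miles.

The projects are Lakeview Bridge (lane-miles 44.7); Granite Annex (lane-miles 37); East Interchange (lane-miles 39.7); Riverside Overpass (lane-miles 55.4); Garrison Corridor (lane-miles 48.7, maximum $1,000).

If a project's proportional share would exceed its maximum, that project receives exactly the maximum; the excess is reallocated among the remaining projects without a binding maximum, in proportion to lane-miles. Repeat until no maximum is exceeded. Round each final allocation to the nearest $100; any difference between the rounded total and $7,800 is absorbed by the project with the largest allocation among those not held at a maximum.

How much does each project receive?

Lakeview Bridge: $1,700; Granite Annex: $1,400; East Interchange: $1,500; Riverside Overpass: $2,200; Garrison Corridor: $1,000

Combined lane-miles = 225.5.
Proportional shares (ignoring caps): Lakeview Bridge 1,546.16; Granite Annex 1,279.82; East Interchange 1,373.22; Riverside Overpass 1,916.27; Garrison Corridor 1,684.52.
Held at cap: Garrison Corridor ($1,000); residual $6,800 reallocated over remaining lane-miles 176.8.
Remaining shares: Lakeview Bridge 1,719.23 → $1,700; Granite Annex 1,423.08 → $1,400; East Interchange 1,526.92 → $1,500; Riverside Overpass 2,130.77 → $2,100.
Rounding difference +$100 applied to Riverside Overpass → $2,200.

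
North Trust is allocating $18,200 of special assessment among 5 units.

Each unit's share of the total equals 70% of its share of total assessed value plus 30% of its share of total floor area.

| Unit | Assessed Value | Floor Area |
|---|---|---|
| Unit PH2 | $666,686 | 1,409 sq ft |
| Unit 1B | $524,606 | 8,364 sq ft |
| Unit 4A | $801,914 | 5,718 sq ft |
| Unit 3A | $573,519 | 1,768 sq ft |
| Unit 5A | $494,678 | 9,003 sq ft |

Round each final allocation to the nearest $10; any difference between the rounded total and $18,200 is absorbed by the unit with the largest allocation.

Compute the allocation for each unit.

Totals — assessed value 3,061,403, floor area 26,262.
Blended shares (70% assessed value + 30% floor area): Unit PH2 0.1685; Unit 1B 0.2155; Unit 4A 0.2487; Unit 3A 0.1513; Unit 5A 0.2160.
Proportional shares: Unit PH2 3,067.35; Unit 1B 3,922.06; Unit 4A 4,525.96; Unit 3A 2,754.27; Unit 5A 3,930.37.
At nearest $10: Unit PH2 $3,070; Unit 1B $3,920; Unit 4A $4,530; Unit 3A $2,750; Unit 5A $3,930. Sum = $18,200.
Sum already equals the total — no adjustment.

Unit PH2: $3,070; Unit 1B: $3,920; Unit 4A: $4,530; Unit 3A: $2,750; Unit 5A: $3,930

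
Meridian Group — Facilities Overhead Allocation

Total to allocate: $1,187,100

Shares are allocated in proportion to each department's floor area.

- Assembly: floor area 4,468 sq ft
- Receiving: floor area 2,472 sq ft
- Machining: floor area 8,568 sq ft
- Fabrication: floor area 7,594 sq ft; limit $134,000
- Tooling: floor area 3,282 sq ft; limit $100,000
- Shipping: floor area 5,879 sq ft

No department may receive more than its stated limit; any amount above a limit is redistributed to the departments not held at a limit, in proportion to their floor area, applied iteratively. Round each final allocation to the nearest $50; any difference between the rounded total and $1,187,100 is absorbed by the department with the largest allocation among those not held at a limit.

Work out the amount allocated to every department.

Assembly: $199,100 · Receiving: $110,150 · Machining: $381,850 · Fabrication: $134,000 · Tooling: $100,000 · Shipping: $262,000

Combined floor area = 32,263.
Unconstrained shares: Assembly 164,397.69; Receiving 90,955.93; Machining 315,255.02; Fabrication 279,417.21; Tooling 120,759.45; Shipping 216,314.69.
Capped: Fabrication ($134,000), Tooling ($100,000); residual $953,100 reallocated over remaining floor area 21,387.
Shares after redistribution: Assembly 199,113.99 → $199,100; Receiving 110,163.33 → $110,150; Machining 381,828.25 → $381,850; Shipping 261,994.43 → $262,000.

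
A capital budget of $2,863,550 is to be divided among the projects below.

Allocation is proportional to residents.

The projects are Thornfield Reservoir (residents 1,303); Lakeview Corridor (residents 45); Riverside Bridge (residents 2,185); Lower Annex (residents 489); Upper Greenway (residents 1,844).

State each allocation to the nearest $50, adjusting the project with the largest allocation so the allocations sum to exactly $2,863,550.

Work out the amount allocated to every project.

Total residents = 5,866.
Unrounded shares: Thornfield Reservoir 1,303/5,866 × $2,863,550 = 636,073.24; Lakeview Corridor 45/5,866 × $2,863,550 = 21,967.23; Riverside Bridge 2,185/5,866 × $2,863,550 = 1,066,630.88; Lower Annex 489/5,866 × $2,863,550 = 238,710.53; Upper Greenway 1,844/5,866 × $2,863,550 = 900,168.12.
At nearest $50: Thornfield Reservoir $636,050; Lakeview Corridor $21,950; Riverside Bridge $1,066,650; Lower Annex $238,700; Upper Greenway $900,150. Sum = $2,863,500.
Difference $2,863,550 − $2,863,500 = +$50 applied to largest allocation (Riverside Bridge): Riverside Bridge becomes $1,066,700.

Thornfield Reservoir: $636,050 · Lakeview Corridor: $21,950 · Riverside Bridge: $1,066,700 · Lower Annex: $238,700 · Upper Greenway: $900,150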